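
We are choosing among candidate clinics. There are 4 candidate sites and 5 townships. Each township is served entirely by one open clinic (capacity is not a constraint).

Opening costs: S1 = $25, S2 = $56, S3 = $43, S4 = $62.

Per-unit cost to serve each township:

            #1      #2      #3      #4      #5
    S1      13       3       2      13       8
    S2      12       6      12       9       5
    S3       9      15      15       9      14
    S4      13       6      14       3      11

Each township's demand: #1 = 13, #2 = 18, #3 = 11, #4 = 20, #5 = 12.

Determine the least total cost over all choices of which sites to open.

For any fixed open set, each township goes to its cheapest open site; total = fixed + service.
{S1, S3, S4}: #1→S3 9·13=117, #2→S1 3·18=54, #3→S1 2·11=22, #4→S4 3·20=60, #5→S1 8·12=96. Service 349; fixed 130; total 479.
{S1, S4}: service 401 + fixed 87 = 488
{S1, S2, S4}: service 352 + fixed 143 = 495
{S1, S2, S3, S4}: service 313 + fixed 186 = 499
No other subset beats 479.

Minimum total cost: 479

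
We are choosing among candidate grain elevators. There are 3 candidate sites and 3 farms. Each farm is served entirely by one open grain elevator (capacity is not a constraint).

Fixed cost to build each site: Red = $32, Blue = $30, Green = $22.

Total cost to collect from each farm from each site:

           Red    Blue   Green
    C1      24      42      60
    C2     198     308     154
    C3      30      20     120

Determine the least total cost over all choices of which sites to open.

For any fixed open set, each farm goes to its cheapest open site; total = fixed + service.
{Red, Green}: C1→Red 24, C2→Green 154, C3→Red 30. Service 208; fixed 54; total 262.
{Blue, Green}: service 216 + fixed 52 = 268
{Red, Blue, Green}: C1→Red 24, C2→Green 154, C3→Blue 20. Service 198; fixed 84; total 282.
{Green}: C1→Green 60, C2→Green 154, C3→Green 120. Service 334; fixed 22; total 356.
(All 7 nonempty subsets were checked; Red and Green is lowest.)

Minimum total cost: 262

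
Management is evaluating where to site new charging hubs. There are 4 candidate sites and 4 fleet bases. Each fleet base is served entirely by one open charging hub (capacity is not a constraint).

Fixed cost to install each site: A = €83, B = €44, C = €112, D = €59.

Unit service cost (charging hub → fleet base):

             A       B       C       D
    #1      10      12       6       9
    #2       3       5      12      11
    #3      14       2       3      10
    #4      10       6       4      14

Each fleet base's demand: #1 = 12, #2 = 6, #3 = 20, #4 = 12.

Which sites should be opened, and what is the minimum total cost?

For any fixed open set, each fleet base goes to its cheapest open site; total = fixed + service.
{B}: #1→B 12·12=144, #2→B 5·6=30, #3→B 2·20=40, #4→B 6·12=72. Service 286; fixed 44; total 330.
{B, C}: service 190 + fixed 156 = 346
{B, D}: #1→D 9·12=108, #2→B 5·6=30, #3→B 2·20=40, #4→B 6·12=72. Service 250; fixed 103; total 353.
{A, B, C, D}: #1→C 6·12=72, #2→A 3·6=18, #3→B 2·20=40, #4→C 4·12=48. Service 178; fixed 298; total 476.
(All 15 nonempty subsets were checked; B only is lowest.)

Open B only; minimum total cost 330.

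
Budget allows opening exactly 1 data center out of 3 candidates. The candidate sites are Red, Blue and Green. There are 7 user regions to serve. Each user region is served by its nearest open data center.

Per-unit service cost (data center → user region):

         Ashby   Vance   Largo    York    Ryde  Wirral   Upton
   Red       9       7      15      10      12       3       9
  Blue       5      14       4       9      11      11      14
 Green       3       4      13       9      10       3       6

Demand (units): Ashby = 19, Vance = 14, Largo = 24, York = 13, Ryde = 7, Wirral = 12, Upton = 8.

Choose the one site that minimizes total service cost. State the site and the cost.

With exactly 1 open, each user region uses its cheapest among the chosen.
{Green}: Ashby→Green 3·19=57, Vance→Green 4·14=56, Largo→Green 13·24=312, York→Green 9·13=117, Ryde→Green 10·7=70, Wirral→Green 3·12=36, Upton→Green 6·8=48. Service cost 696.
{Blue}: service cost 825
{Red}: service cost 951
Among all 3 size-1 choices, {Green} is lowest.

Choose Green only; total service cost 696.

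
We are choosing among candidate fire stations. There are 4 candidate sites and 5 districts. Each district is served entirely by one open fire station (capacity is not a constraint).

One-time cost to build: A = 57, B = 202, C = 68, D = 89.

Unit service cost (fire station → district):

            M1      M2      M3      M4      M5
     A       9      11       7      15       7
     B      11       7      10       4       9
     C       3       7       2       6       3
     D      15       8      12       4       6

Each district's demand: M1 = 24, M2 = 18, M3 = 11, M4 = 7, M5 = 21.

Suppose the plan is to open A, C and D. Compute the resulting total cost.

Each district is assigned to its cheapest site among the open ones.
{A, C, D}: M1→C 3·24=72, M2→C 7·18=126, M3→C 2·11=22, M4→D 4·7=28, M5→C 3·21=63. Service 311; fixed 214; total 525.

Total cost: 525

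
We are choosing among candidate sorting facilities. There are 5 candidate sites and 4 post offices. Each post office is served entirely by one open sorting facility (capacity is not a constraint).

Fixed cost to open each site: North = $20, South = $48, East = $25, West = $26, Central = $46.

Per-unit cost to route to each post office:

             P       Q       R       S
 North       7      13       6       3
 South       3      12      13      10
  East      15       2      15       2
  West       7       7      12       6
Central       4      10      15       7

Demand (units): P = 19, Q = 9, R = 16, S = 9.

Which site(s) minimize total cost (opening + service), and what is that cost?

For any fixed open set, each post office goes to its cheapest open site; total = fixed + service.
{North, South, East}: P→South 3·19=57, Q→East 2·9=18, R→North 6·16=96, S→East 2·9=18. Service 189; fixed 93; total 282.
{North, East, Central}: service 208 + fixed 91 = 299
{North, South, East, West}: P→South 3·19=57, Q→East 2·9=18, R→North 6·16=96, S→East 2·9=18. Service 189; fixed 119; total 308.
{North, South, East, West, Central}: service 189 + fixed 165 = 354
No other subset beats 282.

Open North, South and East; minimum total cost 282.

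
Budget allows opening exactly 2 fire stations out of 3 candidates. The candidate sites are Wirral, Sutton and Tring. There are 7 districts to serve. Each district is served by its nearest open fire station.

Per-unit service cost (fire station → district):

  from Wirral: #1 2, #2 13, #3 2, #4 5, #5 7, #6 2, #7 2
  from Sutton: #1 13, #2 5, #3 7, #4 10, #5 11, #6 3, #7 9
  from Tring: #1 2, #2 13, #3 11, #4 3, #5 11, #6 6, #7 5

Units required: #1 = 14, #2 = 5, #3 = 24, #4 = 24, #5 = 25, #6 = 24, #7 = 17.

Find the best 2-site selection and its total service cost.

Choose Wirral and Tring; total service cost 470.

With exactly 2 open, each district uses its cheapest among the chosen.
{Wirral, Tring}: #1→Wirral 2·14=28, #2→Wirral 13·5=65, #3→Wirral 2·24=48, #4→Tring 3·24=72, #5→Wirral 7·25=175, #6→Wirral 2·24=48, #7→Wirral 2·17=34. Service cost 470.
{Wirral, Sutton}: service cost 478
{Sutton, Tring}: service cost 725
Among all 3 size-2 choices, {Wirral, Tring} is lowest.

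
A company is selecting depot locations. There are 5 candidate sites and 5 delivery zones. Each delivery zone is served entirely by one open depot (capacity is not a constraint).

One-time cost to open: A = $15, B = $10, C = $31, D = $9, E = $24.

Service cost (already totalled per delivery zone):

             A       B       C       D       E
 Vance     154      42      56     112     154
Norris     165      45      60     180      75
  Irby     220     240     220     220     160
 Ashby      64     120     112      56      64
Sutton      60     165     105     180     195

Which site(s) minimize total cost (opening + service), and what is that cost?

For any fixed open set, each delivery zone goes to its cheapest open site; total = fixed + service.
{A, B, E}: Vance→B 42, Norris→B 45, Irby→E 160, Ashby→A 64, Sutton→A 60. Service 371; fixed 49; total 420.
{A, B, D, E}: Vance→B 42, Norris→B 45, Irby→E 160, Ashby→D 56, Sutton→A 60. Service 363; fixed 58; total 421.
{A, B, C, E}: service 371 + fixed 80 = 451
{A, B, C, D, E}: service 363 + fixed 89 = 452
No other subset beats 420.

Open A, B and E; minimum total cost 420.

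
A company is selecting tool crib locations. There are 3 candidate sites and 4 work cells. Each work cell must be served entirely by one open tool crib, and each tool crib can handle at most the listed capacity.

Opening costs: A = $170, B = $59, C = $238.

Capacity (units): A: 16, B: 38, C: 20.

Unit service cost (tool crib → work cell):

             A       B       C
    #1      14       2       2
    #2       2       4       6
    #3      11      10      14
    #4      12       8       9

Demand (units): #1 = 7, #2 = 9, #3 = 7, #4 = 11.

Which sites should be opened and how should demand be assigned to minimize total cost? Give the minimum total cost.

Minimum total cost: 267

Open {B}: #1→B 2·7=14, #2→B 4·9=36, #3→B 10·7=70, #4→B 8·11=88.
Loads: B carries 34/38. Service 208; fixed 59; total 267.
Next best feasible plan costs 419.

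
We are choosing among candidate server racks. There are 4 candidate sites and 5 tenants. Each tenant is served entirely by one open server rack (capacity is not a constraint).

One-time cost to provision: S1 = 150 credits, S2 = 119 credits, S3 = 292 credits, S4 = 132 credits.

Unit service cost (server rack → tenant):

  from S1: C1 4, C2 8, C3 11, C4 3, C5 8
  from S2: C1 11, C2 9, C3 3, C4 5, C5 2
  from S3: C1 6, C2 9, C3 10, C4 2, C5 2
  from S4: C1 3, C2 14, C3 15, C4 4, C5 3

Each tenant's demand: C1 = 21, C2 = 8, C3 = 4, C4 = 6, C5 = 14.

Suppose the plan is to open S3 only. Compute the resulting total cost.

Each tenant is assigned to its cheapest site among the open ones.
{S3}: C1→S3 6·21=126, C2→S3 9·8=72, C3→S3 10·4=40, C4→S3 2·6=12, C5→S3 2·14=28. Service 278; fixed 292; total 570.

Total cost: 570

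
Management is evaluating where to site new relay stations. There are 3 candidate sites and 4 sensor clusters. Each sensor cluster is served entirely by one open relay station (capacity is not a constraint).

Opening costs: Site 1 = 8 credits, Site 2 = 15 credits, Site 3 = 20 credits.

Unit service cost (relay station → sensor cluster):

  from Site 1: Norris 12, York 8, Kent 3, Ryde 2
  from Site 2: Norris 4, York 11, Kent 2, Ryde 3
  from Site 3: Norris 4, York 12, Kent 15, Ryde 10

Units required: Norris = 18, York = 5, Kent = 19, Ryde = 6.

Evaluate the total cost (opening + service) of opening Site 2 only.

Each sensor cluster is assigned to its cheapest site among the open ones.
{Site 2}: Norris→Site 2 4·18=72, York→Site 2 11·5=55, Kent→Site 2 2·19=38, Ryde→Site 2 3·6=18. Service 183; fixed 15; total 198.

Total cost: 198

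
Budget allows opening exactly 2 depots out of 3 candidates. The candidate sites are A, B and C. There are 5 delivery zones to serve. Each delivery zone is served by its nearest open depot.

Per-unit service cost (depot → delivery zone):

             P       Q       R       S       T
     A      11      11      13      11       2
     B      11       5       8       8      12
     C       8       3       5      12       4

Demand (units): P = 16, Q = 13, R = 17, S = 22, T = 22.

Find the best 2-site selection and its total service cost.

With exactly 2 open, each delivery zone uses its cheapest among the chosen.
{B, C}: P→C 8·16=128, Q→C 3·13=39, R→C 5·17=85, S→B 8·22=176, T→C 4·22=88. Service cost 516.
{A, C}: service cost 538
{A, B}: service cost 597
Among all 3 size-2 choices, {B, C} is lowest.

Choose B and C; total service cost 516.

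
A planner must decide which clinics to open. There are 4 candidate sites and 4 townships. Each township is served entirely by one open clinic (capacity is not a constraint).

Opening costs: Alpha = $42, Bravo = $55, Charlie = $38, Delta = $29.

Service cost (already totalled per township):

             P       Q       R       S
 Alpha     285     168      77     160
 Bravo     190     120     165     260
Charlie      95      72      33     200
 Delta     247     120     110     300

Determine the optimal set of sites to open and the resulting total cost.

For any fixed open set, each township goes to its cheapest open site; total = fixed + service.
{Charlie}: P→Charlie 95, Q→Charlie 72, R→Charlie 33, S→Charlie 200. Service 400; fixed 38; total 438.
{Alpha, Charlie}: P→Charlie 95, Q→Charlie 72, R→Charlie 33, S→Alpha 160. Service 360; fixed 80; total 440.
{Charlie, Delta}: service 400 + fixed 67 = 467
{Alpha, Bravo, Charlie, Delta}: service 360 + fixed 164 = 524
No other subset beats 438.

Open Charlie only; minimum total cost 438.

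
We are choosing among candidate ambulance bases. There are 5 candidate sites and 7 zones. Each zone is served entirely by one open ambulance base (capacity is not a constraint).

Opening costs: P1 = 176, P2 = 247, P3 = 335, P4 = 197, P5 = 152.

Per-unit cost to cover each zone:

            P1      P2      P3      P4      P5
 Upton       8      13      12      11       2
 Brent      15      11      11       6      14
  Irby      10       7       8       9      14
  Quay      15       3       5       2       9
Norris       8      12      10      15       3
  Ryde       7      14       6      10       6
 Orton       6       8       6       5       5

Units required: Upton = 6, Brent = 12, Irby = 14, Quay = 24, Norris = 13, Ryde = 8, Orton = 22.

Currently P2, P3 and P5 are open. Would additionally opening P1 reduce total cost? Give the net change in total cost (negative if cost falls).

No — net change +176 (cost rises by 176).

Current service cost with {P2, P3, P5}: 511.
Adding P1: each zone re-picks its cheapest; new service cost 511, saving 0.
Extra fixed cost: 176. Net change = 176 − 0 = 176.
(Totals: 1245 → 1421.)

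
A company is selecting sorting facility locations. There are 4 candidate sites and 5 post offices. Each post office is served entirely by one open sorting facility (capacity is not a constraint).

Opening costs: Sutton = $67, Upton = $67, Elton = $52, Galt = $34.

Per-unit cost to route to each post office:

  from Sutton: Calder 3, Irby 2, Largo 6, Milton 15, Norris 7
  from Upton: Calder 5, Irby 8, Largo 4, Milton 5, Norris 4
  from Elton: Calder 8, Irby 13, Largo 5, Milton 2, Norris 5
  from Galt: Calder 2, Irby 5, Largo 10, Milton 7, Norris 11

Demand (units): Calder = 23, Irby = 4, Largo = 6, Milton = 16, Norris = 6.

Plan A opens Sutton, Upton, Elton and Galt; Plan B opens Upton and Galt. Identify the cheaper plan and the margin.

Plan A: {Sutton, Upton, Elton, Galt}: Calder→Galt 2·23=46, Irby→Sutton 2·4=8, Largo→Upton 4·6=24, Milton→Elton 2·16=32, Norris→Upton 4·6=24. Service 134; fixed 220; total 354.
Plan B: {Upton, Galt}: Calder→Galt 2·23=46, Irby→Galt 5·4=20, Largo→Upton 4·6=24, Milton→Upton 5·16=80, Norris→Upton 4·6=24. Service 194; fixed 101; total 295.
Difference: |354 − 295| = 59.

Plan B is cheaper by 59.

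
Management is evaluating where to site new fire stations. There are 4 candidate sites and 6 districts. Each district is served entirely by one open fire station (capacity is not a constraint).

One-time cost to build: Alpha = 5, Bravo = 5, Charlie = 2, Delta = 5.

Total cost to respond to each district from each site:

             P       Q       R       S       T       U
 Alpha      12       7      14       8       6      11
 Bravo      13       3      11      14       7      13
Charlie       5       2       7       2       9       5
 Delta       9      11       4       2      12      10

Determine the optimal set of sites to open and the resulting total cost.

Open Charlie only; minimum total cost 32.

For any fixed open set, each district goes to its cheapest open site; total = fixed + service.
{Charlie}: P→Charlie 5, Q→Charlie 2, R→Charlie 7, S→Charlie 2, T→Charlie 9, U→Charlie 5. Service 30; fixed 2; total 32.
{Alpha, Charlie}: service 27 + fixed 7 = 34
{Charlie, Delta}: P→Charlie 5, Q→Charlie 2, R→Delta 4, S→Charlie 2, T→Charlie 9, U→Charlie 5. Service 27; fixed 7; total 34.
{Alpha, Bravo, Charlie, Delta}: service 24 + fixed 17 = 41
No other subset beats 32.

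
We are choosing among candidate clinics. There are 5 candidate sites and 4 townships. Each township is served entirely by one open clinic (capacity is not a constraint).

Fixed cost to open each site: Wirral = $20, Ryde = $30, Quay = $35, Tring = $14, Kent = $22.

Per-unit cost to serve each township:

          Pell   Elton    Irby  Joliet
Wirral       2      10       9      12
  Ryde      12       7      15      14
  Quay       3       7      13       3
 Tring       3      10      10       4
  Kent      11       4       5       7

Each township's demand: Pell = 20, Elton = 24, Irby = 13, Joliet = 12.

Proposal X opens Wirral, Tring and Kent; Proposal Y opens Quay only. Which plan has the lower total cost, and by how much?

Proposal X is cheaper by 163.

Proposal X: {Wirral, Tring, Kent}: Pell→Wirral 2·20=40, Elton→Kent 4·24=96, Irby→Kent 5·13=65, Joliet→Tring 4·12=48. Service 249; fixed 56; total 305.
Proposal Y: {Quay}: Pell→Quay 3·20=60, Elton→Quay 7·24=168, Irby→Quay 13·13=169, Joliet→Quay 3·12=36. Service 433; fixed 35; total 468.
Difference: |305 − 468| = 163.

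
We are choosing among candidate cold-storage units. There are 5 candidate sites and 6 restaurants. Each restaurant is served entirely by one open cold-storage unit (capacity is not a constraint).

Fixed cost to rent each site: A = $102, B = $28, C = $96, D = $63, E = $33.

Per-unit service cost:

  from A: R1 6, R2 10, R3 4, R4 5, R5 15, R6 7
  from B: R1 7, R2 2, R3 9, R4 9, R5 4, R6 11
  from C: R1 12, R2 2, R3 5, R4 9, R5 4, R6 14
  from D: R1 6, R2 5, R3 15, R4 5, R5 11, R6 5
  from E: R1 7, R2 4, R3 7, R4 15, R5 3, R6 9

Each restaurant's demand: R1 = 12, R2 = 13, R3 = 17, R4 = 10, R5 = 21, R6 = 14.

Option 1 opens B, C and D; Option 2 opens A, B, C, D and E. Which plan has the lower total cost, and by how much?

Option 1 is cheaper by 97.

Option 1: {B, C, D}: R1→D 6·12=72, R2→B 2·13=26, R3→C 5·17=85, R4→D 5·10=50, R5→B 4·21=84, R6→D 5·14=70. Service 387; fixed 187; total 574.
Option 2: {A, B, C, D, E}: R1→A 6·12=72, R2→B 2·13=26, R3→A 4·17=68, R4→A 5·10=50, R5→E 3·21=63, R6→D 5·14=70. Service 349; fixed 322; total 671.
Difference: |574 − 671| = 97.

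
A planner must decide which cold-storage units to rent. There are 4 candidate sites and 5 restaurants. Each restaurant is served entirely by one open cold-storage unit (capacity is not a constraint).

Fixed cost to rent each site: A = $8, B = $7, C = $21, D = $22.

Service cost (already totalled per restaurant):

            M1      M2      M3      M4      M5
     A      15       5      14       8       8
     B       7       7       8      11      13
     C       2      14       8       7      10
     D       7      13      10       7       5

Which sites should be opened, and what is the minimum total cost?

Open A and B; minimum total cost 51.

For any fixed open set, each restaurant goes to its cheapest open site; total = fixed + service.
{A, B}: M1→B 7, M2→A 5, M3→B 8, M4→A 8, M5→A 8. Service 36; fixed 15; total 51.
{B}: M1→B 7, M2→B 7, M3→B 8, M4→B 11, M5→B 13. Service 46; fixed 7; total 53.
{A}: M1→A 15, M2→A 5, M3→A 14, M4→A 8, M5→A 8. Service 50; fixed 8; total 58.
{A, B, C, D}: service 27 + fixed 58 = 85
No other subset beats 51.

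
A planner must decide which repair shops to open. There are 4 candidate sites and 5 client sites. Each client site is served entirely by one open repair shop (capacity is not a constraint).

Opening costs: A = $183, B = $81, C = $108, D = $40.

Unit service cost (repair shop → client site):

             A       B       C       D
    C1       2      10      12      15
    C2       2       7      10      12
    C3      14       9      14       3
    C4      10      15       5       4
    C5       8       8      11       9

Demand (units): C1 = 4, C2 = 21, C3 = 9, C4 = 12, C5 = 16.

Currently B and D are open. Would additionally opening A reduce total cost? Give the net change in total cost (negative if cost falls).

No — net change +46 (cost rises by 46).

Current service cost with {B, D}: 390.
Adding A: each client site re-picks its cheapest; new service cost 253, saving 137.
Extra fixed cost: 183. Net change = 183 − 137 = 46.
(Totals: 511 → 557.)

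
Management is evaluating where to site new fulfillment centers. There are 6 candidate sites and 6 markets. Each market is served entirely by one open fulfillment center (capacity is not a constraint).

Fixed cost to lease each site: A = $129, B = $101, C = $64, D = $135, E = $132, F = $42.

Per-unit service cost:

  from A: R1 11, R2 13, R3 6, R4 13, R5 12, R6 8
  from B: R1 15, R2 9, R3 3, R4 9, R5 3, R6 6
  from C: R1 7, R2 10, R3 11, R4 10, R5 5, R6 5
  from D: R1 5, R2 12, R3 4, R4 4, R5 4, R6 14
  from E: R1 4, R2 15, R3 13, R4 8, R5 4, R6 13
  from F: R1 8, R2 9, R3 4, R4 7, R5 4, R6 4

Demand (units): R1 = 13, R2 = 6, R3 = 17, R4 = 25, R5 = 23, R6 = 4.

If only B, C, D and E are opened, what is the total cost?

Total cost: 778

Each market is assigned to its cheapest site among the open ones.
{B, C, D, E}: R1→E 4·13=52, R2→B 9·6=54, R3→B 3·17=51, R4→D 4·25=100, R5→B 3·23=69, R6→C 5·4=20. Service 346; fixed 432; total 778.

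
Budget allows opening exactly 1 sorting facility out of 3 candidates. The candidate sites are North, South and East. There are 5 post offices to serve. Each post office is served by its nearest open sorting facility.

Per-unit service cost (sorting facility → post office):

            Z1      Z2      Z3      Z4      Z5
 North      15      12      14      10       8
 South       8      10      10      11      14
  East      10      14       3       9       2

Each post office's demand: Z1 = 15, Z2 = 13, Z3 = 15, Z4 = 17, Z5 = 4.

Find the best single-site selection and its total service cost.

With exactly 1 open, each post office uses its cheapest among the chosen.
{East}: Z1→East 10·15=150, Z2→East 14·13=182, Z3→East 3·15=45, Z4→East 9·17=153, Z5→East 2·4=8. Service cost 538.
{South}: service cost 643
{North}: service cost 793
Among all 3 size-1 choices, {East} is lowest.

Choose East only; total service cost 538.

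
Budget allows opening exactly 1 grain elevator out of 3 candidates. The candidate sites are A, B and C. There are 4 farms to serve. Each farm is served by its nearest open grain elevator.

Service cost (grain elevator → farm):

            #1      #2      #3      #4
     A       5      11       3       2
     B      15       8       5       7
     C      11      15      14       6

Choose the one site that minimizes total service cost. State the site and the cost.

Choose A only; total service cost 21.

With exactly 1 open, each farm uses its cheapest among the chosen.
{A}: #1→A 5, #2→A 11, #3→A 3, #4→A 2. Service cost 21.
{B}: service cost 35
{C}: service cost 46
Among all 3 size-1 choices, {A} is lowest.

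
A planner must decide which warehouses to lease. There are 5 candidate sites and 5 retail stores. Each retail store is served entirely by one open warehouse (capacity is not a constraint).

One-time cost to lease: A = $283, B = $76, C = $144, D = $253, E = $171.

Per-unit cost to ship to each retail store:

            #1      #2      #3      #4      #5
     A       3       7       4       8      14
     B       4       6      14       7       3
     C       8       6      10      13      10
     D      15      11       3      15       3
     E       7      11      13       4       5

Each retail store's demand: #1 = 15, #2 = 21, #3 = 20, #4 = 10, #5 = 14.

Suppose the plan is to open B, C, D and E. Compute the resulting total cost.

Each retail store is assigned to its cheapest site among the open ones.
{B, C, D, E}: #1→B 4·15=60, #2→B 6·21=126, #3→D 3·20=60, #4→E 4·10=40, #5→B 3·14=42. Service 328; fixed 644; total 972.

Total cost: 972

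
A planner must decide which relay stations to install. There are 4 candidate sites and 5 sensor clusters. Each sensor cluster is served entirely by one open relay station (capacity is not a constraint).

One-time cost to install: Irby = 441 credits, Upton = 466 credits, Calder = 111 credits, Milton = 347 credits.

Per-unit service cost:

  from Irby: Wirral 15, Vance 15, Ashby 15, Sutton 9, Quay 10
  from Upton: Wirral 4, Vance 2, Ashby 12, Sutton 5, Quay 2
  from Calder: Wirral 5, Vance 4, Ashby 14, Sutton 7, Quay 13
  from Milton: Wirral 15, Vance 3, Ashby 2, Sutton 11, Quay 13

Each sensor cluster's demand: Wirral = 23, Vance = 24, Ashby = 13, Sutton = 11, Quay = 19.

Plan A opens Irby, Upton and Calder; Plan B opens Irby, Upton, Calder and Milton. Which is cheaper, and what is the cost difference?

Plan A is cheaper by 217.

Plan A: {Irby, Upton, Calder}: Wirral→Upton 4·23=92, Vance→Upton 2·24=48, Ashby→Upton 12·13=156, Sutton→Upton 5·11=55, Quay→Upton 2·19=38. Service 389; fixed 1018; total 1407.
Plan B: {Irby, Upton, Calder, Milton}: Wirral→Upton 4·23=92, Vance→Upton 2·24=48, Ashby→Milton 2·13=26, Sutton→Upton 5·11=55, Quay→Upton 2·19=38. Service 259; fixed 1365; total 1624.
Difference: |1407 − 1624| = 217.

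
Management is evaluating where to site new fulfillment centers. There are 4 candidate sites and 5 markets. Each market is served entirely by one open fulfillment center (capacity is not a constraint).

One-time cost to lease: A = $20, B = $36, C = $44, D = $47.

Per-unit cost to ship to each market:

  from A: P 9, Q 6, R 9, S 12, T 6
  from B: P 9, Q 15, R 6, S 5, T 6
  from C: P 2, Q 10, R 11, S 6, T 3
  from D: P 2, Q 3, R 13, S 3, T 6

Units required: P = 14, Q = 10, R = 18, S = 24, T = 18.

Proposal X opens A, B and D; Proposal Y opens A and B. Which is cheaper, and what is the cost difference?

Proposal X: {A, B, D}: P→D 2·14=28, Q→D 3·10=30, R→B 6·18=108, S→D 3·24=72, T→A 6·18=108. Service 346; fixed 103; total 449.
Proposal Y: {A, B}: P→A 9·14=126, Q→A 6·10=60, R→B 6·18=108, S→B 5·24=120, T→A 6·18=108. Service 522; fixed 56; total 578.
Difference: |449 − 578| = 129.

Proposal X is cheaper by 129.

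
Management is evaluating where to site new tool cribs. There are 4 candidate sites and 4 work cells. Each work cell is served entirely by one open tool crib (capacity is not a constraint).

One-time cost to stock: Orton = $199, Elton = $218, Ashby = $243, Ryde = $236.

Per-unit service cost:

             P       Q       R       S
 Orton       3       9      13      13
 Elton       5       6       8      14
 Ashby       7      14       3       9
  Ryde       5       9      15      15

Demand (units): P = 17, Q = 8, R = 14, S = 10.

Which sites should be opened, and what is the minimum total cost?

For any fixed open set, each work cell goes to its cheapest open site; total = fixed + service.
{Elton}: P→Elton 5·17=85, Q→Elton 6·8=48, R→Elton 8·14=112, S→Elton 14·10=140. Service 385; fixed 218; total 603.
{Ashby}: P→Ashby 7·17=119, Q→Ashby 14·8=112, R→Ashby 3·14=42, S→Ashby 9·10=90. Service 363; fixed 243; total 606.
{Orton}: P→Orton 3·17=51, Q→Orton 9·8=72, R→Orton 13·14=182, S→Orton 13·10=130. Service 435; fixed 199; total 634.
{Orton, Elton, Ashby, Ryde}: service 231 + fixed 896 = 1127
No other subset beats 603.

Open Elton only; minimum total cost 603.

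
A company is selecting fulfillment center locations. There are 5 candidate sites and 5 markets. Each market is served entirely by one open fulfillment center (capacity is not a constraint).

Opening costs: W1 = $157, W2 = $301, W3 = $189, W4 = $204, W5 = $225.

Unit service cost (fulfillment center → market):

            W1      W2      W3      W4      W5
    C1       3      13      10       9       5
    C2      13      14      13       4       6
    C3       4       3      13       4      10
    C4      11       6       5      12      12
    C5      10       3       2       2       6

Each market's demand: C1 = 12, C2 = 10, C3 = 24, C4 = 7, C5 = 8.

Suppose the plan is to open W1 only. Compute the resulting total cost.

Each market is assigned to its cheapest site among the open ones.
{W1}: C1→W1 3·12=36, C2→W1 13·10=130, C3→W1 4·24=96, C4→W1 11·7=77, C5→W1 10·8=80. Service 419; fixed 157; total 576.

Total cost: 576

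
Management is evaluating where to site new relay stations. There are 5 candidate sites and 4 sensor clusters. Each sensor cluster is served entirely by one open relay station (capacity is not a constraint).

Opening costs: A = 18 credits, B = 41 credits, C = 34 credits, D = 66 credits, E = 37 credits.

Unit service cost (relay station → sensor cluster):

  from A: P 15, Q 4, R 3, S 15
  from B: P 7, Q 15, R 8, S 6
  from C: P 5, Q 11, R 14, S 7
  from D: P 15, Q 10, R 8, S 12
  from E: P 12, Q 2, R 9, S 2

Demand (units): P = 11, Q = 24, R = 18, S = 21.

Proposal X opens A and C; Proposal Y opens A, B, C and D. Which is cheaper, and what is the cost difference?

Proposal X is cheaper by 86.

Proposal X: {A, C}: P→C 5·11=55, Q→A 4·24=96, R→A 3·18=54, S→C 7·21=147. Service 352; fixed 52; total 404.
Proposal Y: {A, B, C, D}: P→C 5·11=55, Q→A 4·24=96, R→A 3·18=54, S→B 6·21=126. Service 331; fixed 159; total 490.
Difference: |404 − 490| = 86.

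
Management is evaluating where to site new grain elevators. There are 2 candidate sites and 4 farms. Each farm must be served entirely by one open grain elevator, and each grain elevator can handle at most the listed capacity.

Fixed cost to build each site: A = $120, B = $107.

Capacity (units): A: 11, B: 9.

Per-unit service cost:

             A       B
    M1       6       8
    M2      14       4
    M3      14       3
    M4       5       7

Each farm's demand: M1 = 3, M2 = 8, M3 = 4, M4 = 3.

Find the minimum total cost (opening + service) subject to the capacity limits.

Open {A, B}: M1→A 6·3=18, M2→B 4·8=32, M3→A 14·4=56, M4→A 5·3=15.
Loads: A carries 10/11, B carries 8/9. Service 121; fixed 227; total 348.
Next best feasible plan costs 390.

Minimum total cost: 348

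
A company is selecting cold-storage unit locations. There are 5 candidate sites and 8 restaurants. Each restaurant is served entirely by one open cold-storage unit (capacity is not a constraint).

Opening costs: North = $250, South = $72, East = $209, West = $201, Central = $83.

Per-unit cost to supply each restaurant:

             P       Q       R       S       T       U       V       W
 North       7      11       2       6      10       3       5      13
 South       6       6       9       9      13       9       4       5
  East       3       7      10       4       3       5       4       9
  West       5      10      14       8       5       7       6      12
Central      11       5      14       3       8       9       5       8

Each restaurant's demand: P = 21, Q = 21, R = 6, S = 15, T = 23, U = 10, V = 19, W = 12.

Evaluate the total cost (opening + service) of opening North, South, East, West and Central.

Each restaurant is assigned to its cheapest site among the open ones.
{North, South, East, West, Central}: P→East 3·21=63, Q→Central 5·21=105, R→North 2·6=12, S→Central 3·15=45, T→East 3·23=69, U→North 3·10=30, V→South 4·19=76, W→South 5·12=60. Service 460; fixed 815; total 1275.

Total cost: 1275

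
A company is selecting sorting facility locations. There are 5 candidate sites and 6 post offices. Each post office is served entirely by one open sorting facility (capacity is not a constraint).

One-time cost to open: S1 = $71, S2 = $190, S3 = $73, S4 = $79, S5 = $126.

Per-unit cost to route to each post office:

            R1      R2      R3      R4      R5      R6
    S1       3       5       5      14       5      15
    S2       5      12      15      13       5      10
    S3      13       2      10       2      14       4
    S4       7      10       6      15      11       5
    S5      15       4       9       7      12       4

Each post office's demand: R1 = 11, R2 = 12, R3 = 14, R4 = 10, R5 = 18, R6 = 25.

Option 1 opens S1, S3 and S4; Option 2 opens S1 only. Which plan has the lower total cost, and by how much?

Option 1: {S1, S3, S4}: R1→S1 3·11=33, R2→S3 2·12=24, R3→S1 5·14=70, R4→S3 2·10=20, R5→S1 5·18=90, R6→S3 4·25=100. Service 337; fixed 223; total 560.
Option 2: {S1}: R1→S1 3·11=33, R2→S1 5·12=60, R3→S1 5·14=70, R4→S1 14·10=140, R5→S1 5·18=90, R6→S1 15·25=375. Service 768; fixed 71; total 839.
Difference: |560 − 839| = 279.

Option 1 is cheaper by 279.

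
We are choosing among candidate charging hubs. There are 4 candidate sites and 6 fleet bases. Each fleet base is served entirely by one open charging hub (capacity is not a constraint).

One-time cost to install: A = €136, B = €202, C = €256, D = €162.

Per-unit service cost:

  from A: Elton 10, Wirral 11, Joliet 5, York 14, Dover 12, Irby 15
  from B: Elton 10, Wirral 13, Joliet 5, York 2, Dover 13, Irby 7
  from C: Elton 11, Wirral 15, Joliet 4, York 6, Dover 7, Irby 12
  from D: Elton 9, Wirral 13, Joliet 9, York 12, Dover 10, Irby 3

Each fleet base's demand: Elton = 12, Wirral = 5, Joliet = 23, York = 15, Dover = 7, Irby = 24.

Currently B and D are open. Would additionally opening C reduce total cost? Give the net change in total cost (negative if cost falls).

Current service cost with {B, D}: 460.
Adding C: each fleet base re-picks its cheapest; new service cost 416, saving 44.
Extra fixed cost: 256. Net change = 256 − 44 = 212.
(Totals: 824 → 1036.)

No — net change +212 (cost rises by 212).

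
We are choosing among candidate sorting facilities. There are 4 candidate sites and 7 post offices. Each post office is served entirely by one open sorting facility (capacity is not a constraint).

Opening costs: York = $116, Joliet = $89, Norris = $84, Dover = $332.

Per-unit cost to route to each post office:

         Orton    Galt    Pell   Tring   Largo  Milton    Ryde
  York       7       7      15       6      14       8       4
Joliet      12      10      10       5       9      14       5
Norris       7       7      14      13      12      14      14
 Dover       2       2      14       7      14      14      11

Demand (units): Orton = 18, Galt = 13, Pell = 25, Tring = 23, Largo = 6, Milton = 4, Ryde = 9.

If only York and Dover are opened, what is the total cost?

Each post office is assigned to its cheapest site among the open ones.
{York, Dover}: Orton→Dover 2·18=36, Galt→Dover 2·13=26, Pell→Dover 14·25=350, Tring→York 6·23=138, Largo→York 14·6=84, Milton→York 8·4=32, Ryde→York 4·9=36. Service 702; fixed 448; total 1150.

Total cost: 1150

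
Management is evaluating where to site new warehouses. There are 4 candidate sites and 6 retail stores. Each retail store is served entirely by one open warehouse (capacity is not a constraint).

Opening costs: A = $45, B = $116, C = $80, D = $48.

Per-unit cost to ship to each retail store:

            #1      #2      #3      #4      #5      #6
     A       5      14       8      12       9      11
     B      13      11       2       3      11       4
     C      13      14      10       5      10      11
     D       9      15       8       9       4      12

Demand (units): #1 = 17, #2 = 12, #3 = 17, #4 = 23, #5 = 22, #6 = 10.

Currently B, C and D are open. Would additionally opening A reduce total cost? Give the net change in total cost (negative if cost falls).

Yes — net change −23 (cost falls by 23).

Current service cost with {B, C, D}: 516.
Adding A: each retail store re-picks its cheapest; new service cost 448, saving 68.
Extra fixed cost: 45. Net change = 45 − 68 = -23.
(Totals: 760 → 737.)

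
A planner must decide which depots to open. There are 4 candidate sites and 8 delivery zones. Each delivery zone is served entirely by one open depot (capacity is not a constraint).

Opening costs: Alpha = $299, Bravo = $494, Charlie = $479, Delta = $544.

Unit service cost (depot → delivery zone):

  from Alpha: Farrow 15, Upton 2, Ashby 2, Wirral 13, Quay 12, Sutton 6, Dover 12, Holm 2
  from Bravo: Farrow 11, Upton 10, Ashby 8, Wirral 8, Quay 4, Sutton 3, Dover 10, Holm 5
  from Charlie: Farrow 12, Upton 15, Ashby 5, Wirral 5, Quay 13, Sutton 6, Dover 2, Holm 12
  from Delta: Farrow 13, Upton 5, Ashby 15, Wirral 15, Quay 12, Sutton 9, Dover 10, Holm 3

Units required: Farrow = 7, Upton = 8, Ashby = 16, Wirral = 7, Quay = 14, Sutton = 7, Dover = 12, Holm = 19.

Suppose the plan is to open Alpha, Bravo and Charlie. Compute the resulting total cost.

Total cost: 1571

Each delivery zone is assigned to its cheapest site among the open ones.
{Alpha, Bravo, Charlie}: Farrow→Bravo 11·7=77, Upton→Alpha 2·8=16, Ashby→Alpha 2·16=32, Wirral→Charlie 5·7=35, Quay→Bravo 4·14=56, Sutton→Bravo 3·7=21, Dover→Charlie 2·12=24, Holm→Alpha 2·19=38. Service 299; fixed 1272; total 1571.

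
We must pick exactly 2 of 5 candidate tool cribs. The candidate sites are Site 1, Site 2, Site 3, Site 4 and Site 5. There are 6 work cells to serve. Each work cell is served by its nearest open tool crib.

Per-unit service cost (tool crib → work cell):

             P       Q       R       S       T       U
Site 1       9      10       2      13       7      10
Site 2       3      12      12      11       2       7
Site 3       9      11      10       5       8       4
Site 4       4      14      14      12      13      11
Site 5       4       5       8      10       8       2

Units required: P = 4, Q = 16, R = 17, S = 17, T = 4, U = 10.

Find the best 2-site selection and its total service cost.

Choose Site 1 and Site 5; total service cost 348.

With exactly 2 open, each work cell uses its cheapest among the chosen.
{Site 1, Site 5}: P→Site 5 4·4=16, Q→Site 5 5·16=80, R→Site 1 2·17=34, S→Site 5 10·17=170, T→Site 1 7·4=28, U→Site 5 2·10=20. Service cost 348.
{Site 3, Site 5}: service cost 369
{Site 1, Site 3}: service cost 383
Among all 10 size-2 choices, {Site 1, Site 5} is lowest.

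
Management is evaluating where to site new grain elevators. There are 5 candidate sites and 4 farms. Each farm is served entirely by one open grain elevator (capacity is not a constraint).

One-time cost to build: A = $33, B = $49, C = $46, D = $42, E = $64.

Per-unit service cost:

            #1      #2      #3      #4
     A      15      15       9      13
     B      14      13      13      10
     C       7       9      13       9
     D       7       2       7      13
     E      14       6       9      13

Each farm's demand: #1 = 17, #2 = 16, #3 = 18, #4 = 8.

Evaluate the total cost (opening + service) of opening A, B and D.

Total cost: 481

Each farm is assigned to its cheapest site among the open ones.
{A, B, D}: #1→D 7·17=119, #2→D 2·16=32, #3→D 7·18=126, #4→B 10·8=80. Service 357; fixed 124; total 481.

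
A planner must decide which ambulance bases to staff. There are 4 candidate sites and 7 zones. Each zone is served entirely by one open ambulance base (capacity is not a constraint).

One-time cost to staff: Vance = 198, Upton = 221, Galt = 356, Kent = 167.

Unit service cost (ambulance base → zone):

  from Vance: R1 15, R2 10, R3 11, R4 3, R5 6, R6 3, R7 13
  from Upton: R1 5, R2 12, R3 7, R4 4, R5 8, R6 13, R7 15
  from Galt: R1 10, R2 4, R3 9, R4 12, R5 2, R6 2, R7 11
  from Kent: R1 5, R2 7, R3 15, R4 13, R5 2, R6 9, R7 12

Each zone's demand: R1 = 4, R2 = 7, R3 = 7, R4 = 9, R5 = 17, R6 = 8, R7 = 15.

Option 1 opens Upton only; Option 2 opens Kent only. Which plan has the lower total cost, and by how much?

Option 1: {Upton}: R1→Upton 5·4=20, R2→Upton 12·7=84, R3→Upton 7·7=49, R4→Upton 4·9=36, R5→Upton 8·17=136, R6→Upton 13·8=104, R7→Upton 15·15=225. Service 654; fixed 221; total 875.
Option 2: {Kent}: R1→Kent 5·4=20, R2→Kent 7·7=49, R3→Kent 15·7=105, R4→Kent 13·9=117, R5→Kent 2·17=34, R6→Kent 9·8=72, R7→Kent 12·15=180. Service 577; fixed 167; total 744.
Difference: |875 − 744| = 131.

Option 2 is cheaper by 131.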